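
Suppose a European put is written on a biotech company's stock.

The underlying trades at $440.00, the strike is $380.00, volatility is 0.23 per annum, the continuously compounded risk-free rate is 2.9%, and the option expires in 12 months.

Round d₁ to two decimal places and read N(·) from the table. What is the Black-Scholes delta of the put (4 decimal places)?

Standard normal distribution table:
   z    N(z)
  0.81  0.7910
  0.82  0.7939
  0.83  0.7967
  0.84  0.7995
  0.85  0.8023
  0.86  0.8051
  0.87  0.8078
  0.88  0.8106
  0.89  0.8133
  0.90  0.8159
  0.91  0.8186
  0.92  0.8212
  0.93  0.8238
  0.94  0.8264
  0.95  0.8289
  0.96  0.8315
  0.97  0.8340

σ√T = 0.23 × 1.0000 = 0.2300
d₁ = [ln(440/380) + (0.029 + 0.23²/2)·1] / 0.2300 = [0.1466 + 0.0554] / 0.2300 = 0.8785 ⇒ 0.88
N(d₁) = N(0.88) = 0.8106
Δ_put = N(d₁) − 1 = 0.8106 − 1 = -0.1894

-0.1894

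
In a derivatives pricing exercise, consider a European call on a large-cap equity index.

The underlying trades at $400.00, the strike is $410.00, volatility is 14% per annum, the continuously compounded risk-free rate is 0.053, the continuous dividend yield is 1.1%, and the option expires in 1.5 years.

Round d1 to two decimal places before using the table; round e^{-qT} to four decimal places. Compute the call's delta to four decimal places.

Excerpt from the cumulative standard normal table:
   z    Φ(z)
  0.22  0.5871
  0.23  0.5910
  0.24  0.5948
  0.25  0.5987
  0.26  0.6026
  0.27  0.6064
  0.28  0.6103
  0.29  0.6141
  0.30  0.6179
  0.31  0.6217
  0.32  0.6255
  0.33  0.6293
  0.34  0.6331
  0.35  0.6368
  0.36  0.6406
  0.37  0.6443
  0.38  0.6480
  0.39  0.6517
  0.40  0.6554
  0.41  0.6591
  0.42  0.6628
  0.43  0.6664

0.6115

T = 1.5;  σ√T = 0.1715
d₁ = [ln(400/410) + (0.053 − 0.011 + 0.14²/2)·1.5] / 0.1715 = [-0.0247 + 0.0777] / 0.1715 = 0.3091 → 0.31
N(d₁) = N(0.31) = 0.6217
Δ_call = exp(−qT)·N(d₁) = 0.9836·0.6217 = 0.6115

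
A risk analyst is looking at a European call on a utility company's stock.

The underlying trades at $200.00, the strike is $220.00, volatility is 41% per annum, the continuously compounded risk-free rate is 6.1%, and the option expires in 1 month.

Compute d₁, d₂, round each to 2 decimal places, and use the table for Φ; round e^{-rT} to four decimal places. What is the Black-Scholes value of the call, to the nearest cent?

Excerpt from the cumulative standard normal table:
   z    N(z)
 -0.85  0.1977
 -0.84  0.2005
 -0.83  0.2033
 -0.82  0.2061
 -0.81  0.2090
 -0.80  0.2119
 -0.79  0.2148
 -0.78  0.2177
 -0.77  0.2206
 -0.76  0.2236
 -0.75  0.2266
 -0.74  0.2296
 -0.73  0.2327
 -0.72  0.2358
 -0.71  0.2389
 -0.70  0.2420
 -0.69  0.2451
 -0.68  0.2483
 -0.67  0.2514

T = 0.08333;  σ√T = 0.1184
ln(S/K) + (r + σ²/2)T = ln(200/220) + (0.061 + 0.41²/2)·0.08333 = -0.0953 + 0.0121 = -0.0832
d₁ = -0.0832 / 0.1184 = -0.7032 ⇒ -0.70
d₂ = d₁ − σ√T = -0.7032 − 0.1184 = -0.8215 ⇒ -0.82
exp(−rT) = exp(−0.061·0.08333) = 0.9949
N(d₁) = N(-0.70) = 0.2420;  N(d₂) = N(-0.82) = 0.2061
C = 200·0.2420 − 220·0.9949·0.2061 = 48.4000 − 45.1108 = 3.2892

$3.29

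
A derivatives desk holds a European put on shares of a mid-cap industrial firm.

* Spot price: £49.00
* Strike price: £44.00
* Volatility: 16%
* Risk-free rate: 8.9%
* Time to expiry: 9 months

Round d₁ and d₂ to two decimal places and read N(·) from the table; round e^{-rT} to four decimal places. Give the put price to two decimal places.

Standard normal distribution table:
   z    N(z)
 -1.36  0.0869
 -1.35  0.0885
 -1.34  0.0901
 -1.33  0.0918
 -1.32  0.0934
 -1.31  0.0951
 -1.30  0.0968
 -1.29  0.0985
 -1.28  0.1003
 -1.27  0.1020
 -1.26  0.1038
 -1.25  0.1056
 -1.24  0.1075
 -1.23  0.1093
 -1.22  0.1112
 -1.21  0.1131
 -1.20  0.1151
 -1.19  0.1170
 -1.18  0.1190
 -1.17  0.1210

£0.32

T = 0.75;  σ√T = 0.1386
d₁ = [ln(49/44) + (0.089 + ½·0.16²)·0.75] / (σ√T) = (0.1076 + 0.0764) / 0.1386 = 1.3278 → 1.33
d₂ = 1.3278 − 0.1386 = 1.1892 → 1.19
e^(−rT) = e^(−0.089·0.75) = 0.9354
P = 44·0.9354·N(-1.19) − 49·N(-1.33) = 44·0.9354·0.1170 − 49·0.0918 = 4.8154 − 4.4982 = 0.3172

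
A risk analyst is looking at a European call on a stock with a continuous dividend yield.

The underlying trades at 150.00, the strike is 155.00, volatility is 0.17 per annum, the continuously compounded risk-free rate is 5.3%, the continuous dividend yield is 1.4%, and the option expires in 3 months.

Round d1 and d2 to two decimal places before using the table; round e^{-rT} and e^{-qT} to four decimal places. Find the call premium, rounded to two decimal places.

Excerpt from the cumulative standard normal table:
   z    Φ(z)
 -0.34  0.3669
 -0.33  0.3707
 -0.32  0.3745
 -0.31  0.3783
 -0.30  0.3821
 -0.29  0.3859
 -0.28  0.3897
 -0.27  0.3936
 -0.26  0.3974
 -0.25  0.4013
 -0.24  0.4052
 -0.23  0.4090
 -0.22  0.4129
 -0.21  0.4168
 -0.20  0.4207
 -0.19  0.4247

3.27

σ√T = 0.17 × 0.5000 = 0.0850
d₁ = [ln(150/155) + (0.053 − 0.014 + 0.17²/2)·0.25] / 0.0850 = [-0.0328 + 0.0134] / 0.0850 = -0.2286 which rounds to -0.23
d₂ = d₁ − σ√T = -0.2286 − 0.0850 = -0.3136 which rounds to -0.31
e^(−qT) = e^(−0.014·0.25) = 0.9965;  e^(−rT) = e^(−0.053·0.25) = 0.9868
C = 150·0.9965·N(-0.23) − 155·0.9868·N(-0.31) = 150·0.9965·0.4090 − 155·0.9868·0.3783 = 61.1353 − 57.8625 = 3.2728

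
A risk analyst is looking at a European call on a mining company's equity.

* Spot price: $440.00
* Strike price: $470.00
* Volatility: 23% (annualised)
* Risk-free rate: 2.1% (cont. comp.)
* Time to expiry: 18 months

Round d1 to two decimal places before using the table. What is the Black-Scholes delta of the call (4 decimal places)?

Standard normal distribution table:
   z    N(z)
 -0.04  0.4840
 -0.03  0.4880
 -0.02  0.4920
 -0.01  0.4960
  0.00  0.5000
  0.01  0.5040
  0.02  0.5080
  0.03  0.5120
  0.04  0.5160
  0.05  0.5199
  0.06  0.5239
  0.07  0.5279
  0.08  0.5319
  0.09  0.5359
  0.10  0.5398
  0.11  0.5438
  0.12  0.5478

σ√T = 0.23·√1.5 = 0.2817
d₁ = [ln(440/470) + (0.021 + 0.23²/2)·1.5] / 0.2817 = [-0.0660 + 0.0712] / 0.2817 = 0.0185 → 0.02
N(d₁) = N(0.02) = 0.5080
Δ_call = N(d₁) = 0.5080

0.5080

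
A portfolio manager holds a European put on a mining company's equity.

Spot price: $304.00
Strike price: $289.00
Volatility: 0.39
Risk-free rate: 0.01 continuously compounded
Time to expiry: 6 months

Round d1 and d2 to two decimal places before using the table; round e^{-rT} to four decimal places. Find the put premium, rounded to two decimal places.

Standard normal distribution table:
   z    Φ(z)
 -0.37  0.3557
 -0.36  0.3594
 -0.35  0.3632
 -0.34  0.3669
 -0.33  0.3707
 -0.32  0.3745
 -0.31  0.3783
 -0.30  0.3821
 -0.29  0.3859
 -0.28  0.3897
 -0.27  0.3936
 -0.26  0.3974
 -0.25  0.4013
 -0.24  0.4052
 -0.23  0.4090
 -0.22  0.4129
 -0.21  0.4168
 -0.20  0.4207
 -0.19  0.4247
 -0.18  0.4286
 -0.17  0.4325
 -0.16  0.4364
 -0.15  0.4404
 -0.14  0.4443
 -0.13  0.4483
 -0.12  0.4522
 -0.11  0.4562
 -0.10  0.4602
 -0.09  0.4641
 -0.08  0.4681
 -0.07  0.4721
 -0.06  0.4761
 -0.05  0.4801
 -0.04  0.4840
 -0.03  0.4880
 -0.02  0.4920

σ√T = 0.39 × 0.7071 = 0.2758
d₁ = [ln(304/289) + (0.01 + 0.39²/2)·0.5] / 0.2758 = [0.0506 + 0.0430] / 0.2758 = 0.3395 → 0.34
d₂ = d₁ − σ√T = 0.3395 − 0.2758 = 0.0637 → 0.06
e^(−rT) = e^(−0.01·0.5) = 0.9950
N(−d₂) = N(-0.06) = 0.4761;  N(−d₁) = N(-0.34) = 0.3669
P = 289·0.9950·0.4761 − 304·0.3669 = 136.9049 − 111.5376 = 25.3673

$25.37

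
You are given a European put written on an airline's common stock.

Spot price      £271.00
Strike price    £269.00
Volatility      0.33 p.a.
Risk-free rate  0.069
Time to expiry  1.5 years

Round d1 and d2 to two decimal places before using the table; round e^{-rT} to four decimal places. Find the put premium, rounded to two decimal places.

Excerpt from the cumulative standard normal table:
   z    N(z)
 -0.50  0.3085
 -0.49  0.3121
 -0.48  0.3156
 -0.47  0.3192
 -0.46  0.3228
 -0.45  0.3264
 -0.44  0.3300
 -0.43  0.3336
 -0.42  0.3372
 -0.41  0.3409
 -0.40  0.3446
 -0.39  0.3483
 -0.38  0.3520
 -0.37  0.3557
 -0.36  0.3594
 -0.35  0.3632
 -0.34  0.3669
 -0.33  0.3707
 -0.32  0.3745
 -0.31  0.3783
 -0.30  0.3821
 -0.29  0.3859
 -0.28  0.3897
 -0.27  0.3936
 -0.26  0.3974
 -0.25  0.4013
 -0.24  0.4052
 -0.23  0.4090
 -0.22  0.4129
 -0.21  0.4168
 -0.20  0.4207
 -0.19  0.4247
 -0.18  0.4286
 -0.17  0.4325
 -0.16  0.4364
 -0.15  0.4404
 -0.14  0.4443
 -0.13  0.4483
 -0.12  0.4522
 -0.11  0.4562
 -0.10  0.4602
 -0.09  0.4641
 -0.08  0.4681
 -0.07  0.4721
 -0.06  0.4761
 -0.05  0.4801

σ√T = 0.33 × 1.2247 = 0.4042
d₁ = [ln(271/269) + (0.069 + 0.33²/2)·1.5] / 0.4042 = [0.0074 + 0.1852] / 0.4042 = 0.4765 → 0.48
d₂ = d₁ − σ√T = 0.4765 − 0.4042 = 0.0723 → 0.07
exp(−rT) = exp(−0.069·1.5) = 0.9017
N(−d₂) = N(-0.07) = 0.4721;  N(−d₁) = N(-0.48) = 0.3156
P = 269·0.9017·0.4721 − 271·0.3156 = 114.5113 − 85.5276 = 28.9837

£28.98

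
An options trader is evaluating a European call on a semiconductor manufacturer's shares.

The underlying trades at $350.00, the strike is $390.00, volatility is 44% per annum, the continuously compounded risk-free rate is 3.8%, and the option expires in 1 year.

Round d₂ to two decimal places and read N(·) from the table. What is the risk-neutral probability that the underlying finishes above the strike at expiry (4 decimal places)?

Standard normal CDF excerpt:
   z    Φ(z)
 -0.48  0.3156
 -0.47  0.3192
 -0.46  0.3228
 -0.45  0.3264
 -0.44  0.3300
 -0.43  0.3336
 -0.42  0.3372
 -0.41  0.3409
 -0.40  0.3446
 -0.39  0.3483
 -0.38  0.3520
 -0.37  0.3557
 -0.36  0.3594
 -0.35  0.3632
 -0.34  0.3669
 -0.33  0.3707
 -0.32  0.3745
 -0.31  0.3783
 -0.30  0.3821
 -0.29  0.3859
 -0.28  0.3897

0.3520

σ√T = 0.44 × 1.0000 = 0.4400
d₁ = [ln(350/390) + (0.038 + 0.44²/2)·1] / 0.4400 = [-0.1082 + 0.1348] / 0.4400 = 0.0604 ⇒ 0.06
d₂ = d₁ − σ√T = 0.0604 − 0.4400 = -0.3796 ⇒ -0.38
Risk-neutral Pr[S_T > K] = N(d₂) = N(-0.38) = 0.3520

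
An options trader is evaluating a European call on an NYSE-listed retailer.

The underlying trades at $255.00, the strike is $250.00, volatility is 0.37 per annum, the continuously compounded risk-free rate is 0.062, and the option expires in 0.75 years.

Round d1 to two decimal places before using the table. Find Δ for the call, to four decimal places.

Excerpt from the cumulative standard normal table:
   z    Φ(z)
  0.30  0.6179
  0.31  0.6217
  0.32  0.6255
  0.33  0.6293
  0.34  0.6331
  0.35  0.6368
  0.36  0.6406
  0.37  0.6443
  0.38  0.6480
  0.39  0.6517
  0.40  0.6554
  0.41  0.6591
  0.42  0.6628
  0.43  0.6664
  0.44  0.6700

0.6443

σ√T = 0.37 × 0.8660 = 0.3204
d₁ = [ln(255/250) + (0.062 + ½·0.37²)·0.75] / (σ√T) = (0.0198 + 0.0978) / 0.3204 = 0.3671 ≈ 0.37
N(d₁) = N(0.37) = 0.6443
Δ_call = N(d₁) = 0.6443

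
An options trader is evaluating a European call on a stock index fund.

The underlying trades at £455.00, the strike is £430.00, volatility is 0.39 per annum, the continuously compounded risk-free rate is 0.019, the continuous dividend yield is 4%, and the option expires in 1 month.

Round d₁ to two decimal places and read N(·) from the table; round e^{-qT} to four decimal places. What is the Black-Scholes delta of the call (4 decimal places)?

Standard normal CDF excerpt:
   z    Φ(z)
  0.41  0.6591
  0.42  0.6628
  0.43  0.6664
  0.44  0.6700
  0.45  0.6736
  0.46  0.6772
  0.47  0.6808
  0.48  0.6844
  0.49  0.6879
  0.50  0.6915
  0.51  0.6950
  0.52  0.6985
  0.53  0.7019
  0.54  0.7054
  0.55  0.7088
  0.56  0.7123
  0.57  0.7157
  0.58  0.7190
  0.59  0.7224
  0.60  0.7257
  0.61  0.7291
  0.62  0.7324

σ√T = 0.39·√0.08333 = 0.1126
d₁ = [ln(455/430) + (0.019 − 0.04 + ½·0.39²)·0.08333] / (σ√T) = (0.0565 + 0.0046) / 0.1126 = 0.5427 ⇒ 0.54
N(d₁) = N(0.54) = 0.7054
Δ_call = e^(−qT)·N(d₁) = 0.9967·0.7054 = 0.7031

0.7031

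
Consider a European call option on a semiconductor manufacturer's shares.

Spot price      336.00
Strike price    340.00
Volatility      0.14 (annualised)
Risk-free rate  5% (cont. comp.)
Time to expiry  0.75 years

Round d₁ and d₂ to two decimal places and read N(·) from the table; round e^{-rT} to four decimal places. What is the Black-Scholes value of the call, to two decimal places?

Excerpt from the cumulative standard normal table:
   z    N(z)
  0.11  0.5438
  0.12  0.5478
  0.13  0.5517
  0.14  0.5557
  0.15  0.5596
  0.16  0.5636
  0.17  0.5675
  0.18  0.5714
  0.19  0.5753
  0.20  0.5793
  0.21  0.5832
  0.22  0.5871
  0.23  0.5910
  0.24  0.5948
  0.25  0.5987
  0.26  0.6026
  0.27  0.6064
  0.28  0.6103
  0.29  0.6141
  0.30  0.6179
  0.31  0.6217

20.49

σ√T = 0.14·√0.75 = 0.1212
d₁ = [ln(336/340) + (0.05 + ½·0.14²)·0.75] / (σ√T) = (-0.0118 + 0.0449) / 0.1212 = 0.2723 which rounds to 0.27
d₂ = 0.2723 − 0.1212 = 0.1511 which rounds to 0.15
exp(−rT) = exp(−0.05·0.75) = 0.9632
C = 336·N(0.27) − 340·0.9632·N(0.15) = 336·0.6064 − 340·0.9632·0.5596 = 203.7504 − 183.2623 = 20.4881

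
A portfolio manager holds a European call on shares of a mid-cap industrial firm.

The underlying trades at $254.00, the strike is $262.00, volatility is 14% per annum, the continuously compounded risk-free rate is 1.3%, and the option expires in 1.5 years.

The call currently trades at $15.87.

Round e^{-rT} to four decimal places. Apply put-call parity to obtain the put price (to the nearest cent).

e^(−rT) = e^(−0.013·1.5) = 0.9807
Put-call parity: C − P = S − K·e^(−rT) = 254 − 262·0.9807 = 254 − 256.9434 = -2.9434
P = C − (C − P) = 15.87 − (-2.9434) = 18.8134

$18.81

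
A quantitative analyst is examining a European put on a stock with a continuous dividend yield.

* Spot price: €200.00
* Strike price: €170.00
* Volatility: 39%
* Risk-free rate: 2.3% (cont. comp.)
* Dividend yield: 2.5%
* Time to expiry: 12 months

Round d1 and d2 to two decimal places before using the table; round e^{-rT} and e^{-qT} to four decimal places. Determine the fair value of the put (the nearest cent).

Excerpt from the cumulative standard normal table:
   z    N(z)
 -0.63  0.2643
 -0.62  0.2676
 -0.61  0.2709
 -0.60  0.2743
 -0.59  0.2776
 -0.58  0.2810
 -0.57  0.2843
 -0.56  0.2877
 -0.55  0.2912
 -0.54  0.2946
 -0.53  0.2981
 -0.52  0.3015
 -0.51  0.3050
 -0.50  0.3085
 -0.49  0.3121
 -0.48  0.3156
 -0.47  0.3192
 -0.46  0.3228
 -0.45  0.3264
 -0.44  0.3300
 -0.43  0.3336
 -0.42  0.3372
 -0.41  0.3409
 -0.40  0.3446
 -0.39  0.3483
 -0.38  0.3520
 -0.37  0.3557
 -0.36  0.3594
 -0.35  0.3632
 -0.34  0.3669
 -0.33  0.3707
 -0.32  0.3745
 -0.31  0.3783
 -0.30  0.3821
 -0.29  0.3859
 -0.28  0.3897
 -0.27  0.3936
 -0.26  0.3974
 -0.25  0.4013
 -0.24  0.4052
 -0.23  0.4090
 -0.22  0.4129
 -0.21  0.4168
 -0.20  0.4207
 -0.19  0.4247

€15.76

σ√T = 0.39·√1 = 0.3900
d₁ = [ln(200/170) + (0.023 − 0.025 + ½·0.39²)·1] / (σ√T) = (0.1625 + 0.0741) / 0.3900 = 0.6066 ⇒ 0.61
d₂ = 0.6066 − 0.3900 = 0.2166 ⇒ 0.22
exp(−qT) = exp(−0.025·1) = 0.9753;  exp(−rT) = exp(−0.023·1) = 0.9773
N(−d₂) = N(-0.22) = 0.4129;  N(−d₁) = N(-0.61) = 0.2709
P = 170·0.9773·0.4129 − 200·0.9753·0.2709 = 68.5996 − 52.8418 = 15.7579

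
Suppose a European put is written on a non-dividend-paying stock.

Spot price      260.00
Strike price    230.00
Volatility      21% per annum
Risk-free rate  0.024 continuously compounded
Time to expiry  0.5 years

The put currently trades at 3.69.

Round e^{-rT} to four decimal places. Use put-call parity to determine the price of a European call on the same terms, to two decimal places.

36.43

e^(−rT) = e^(−0.024·0.5) = 0.9881
Put-call parity: C − P = S − K·e^(−rT) = 260 − 230·0.9881 = 260 − 227.2630 = 32.7370
C = P + (C − P) = 3.69 + (32.7370) = 36.4270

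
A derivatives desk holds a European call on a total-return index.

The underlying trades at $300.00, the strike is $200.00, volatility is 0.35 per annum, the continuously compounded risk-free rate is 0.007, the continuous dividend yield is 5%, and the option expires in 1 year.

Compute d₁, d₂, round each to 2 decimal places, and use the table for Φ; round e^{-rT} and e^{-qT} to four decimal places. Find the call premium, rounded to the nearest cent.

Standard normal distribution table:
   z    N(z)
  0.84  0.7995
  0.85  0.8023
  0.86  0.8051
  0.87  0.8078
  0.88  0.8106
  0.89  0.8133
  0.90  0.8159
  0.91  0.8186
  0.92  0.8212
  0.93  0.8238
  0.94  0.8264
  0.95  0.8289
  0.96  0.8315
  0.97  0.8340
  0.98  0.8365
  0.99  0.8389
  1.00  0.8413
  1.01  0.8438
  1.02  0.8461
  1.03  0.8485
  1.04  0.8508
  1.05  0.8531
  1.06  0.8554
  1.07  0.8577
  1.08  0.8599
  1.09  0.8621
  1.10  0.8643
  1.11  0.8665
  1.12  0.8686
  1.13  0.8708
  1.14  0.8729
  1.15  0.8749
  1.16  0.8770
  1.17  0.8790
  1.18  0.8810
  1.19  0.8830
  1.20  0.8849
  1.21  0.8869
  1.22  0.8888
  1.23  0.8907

$93.19

σ√T = 0.35 × 1.0000 = 0.3500
d₁ = [ln(300/200) + (0.007 − 0.05 + 0.35²/2)·1] / 0.3500 = [0.4055 + 0.0182] / 0.3500 = 1.2106 ⇒ 1.21
d₂ = d₁ − σ√T = 1.2106 − 0.3500 = 0.8606 ⇒ 0.86
e^(−qT) = e^(−0.05·1) = 0.9512;  e^(−rT) = e^(−0.007·1) = 0.9930
C = 300·0.9512·N(1.21) − 200·0.9930·N(0.86) = 300·0.9512·0.8869 − 200·0.9930·0.8051 = 253.0858 − 159.8929 = 93.1929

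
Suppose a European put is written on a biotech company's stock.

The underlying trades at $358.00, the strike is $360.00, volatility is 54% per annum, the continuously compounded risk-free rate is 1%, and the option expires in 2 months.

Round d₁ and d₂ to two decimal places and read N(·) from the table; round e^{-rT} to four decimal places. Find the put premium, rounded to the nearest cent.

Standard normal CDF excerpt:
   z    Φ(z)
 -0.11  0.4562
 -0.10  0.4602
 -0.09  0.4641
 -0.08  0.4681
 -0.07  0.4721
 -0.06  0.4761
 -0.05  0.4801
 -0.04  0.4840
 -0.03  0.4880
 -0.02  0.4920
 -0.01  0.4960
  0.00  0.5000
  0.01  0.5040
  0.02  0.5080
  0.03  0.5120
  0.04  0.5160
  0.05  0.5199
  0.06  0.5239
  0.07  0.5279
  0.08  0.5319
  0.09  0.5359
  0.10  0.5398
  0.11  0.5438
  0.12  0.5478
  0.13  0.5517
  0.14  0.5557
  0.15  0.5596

$32.13

σ√T = 0.54 × 0.4082 = 0.2205
ln(S/K) + (r + σ²/2)T = ln(358/360) + (0.01 + 0.54²/2)·0.1667 = -0.0056 + 0.0260 = 0.0204
d₁ = 0.0204 / 0.2205 = 0.0925 → 0.09
d₂ = d₁ − σ√T = 0.0925 − 0.2205 = -0.1279 → -0.13
exp(−rT) = exp(−0.01·0.1667) = 0.9983
N(−d₂) = N(0.13) = 0.5517;  N(−d₁) = N(-0.09) = 0.4641
P = 360·0.9983·0.5517 − 358·0.4641 = 198.2744 − 166.1478 = 32.1266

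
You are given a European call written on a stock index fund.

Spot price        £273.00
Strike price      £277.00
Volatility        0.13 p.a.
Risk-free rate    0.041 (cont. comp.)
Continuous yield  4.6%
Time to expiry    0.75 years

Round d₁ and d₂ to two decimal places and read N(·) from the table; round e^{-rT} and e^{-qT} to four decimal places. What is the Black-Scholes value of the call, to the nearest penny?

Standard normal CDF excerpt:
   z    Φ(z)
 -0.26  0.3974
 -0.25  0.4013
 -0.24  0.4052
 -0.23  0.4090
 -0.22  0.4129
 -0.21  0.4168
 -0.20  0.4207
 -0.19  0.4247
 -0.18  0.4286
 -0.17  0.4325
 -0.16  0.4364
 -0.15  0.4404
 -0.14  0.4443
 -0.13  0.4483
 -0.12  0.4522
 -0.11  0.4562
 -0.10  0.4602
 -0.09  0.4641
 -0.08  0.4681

σ√T = 0.13·√0.75 = 0.1126
d₁ = [ln(273/277) + (0.041 − 0.046 + ½·0.13²)·0.75] / (σ√T) = (-0.0145 + 0.0026) / 0.1126 = -0.1062 ⇒ -0.11
d₂ = -0.1062 − 0.1126 = -0.2188 ⇒ -0.22
exp(−qT) = exp(−0.046·0.75) = 0.9661;  exp(−rT) = exp(−0.041·0.75) = 0.9697
C = 273·0.9661·N(-0.11) − 277·0.9697·N(-0.22) = 273·0.9661·0.4562 − 277·0.9697·0.4129 = 120.3206 − 110.9078 = 9.4128

£9.41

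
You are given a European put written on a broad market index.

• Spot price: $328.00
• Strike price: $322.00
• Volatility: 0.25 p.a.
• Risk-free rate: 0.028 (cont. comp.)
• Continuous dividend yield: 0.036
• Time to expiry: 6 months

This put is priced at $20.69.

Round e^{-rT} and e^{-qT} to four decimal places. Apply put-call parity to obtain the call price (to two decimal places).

exp(−qT) = exp(−0.036·0.5) = 0.9822;  exp(−rT) = exp(−0.028·0.5) = 0.9861
Put-call parity: C − P = S·e^(−qT) − K·e^(−rT) = 328·0.9822 − 322·0.9861 = 322.1616 − 317.5242 = 4.6374
C = P + (C − P) = 20.69 + (4.6374) = 25.3274

$25.33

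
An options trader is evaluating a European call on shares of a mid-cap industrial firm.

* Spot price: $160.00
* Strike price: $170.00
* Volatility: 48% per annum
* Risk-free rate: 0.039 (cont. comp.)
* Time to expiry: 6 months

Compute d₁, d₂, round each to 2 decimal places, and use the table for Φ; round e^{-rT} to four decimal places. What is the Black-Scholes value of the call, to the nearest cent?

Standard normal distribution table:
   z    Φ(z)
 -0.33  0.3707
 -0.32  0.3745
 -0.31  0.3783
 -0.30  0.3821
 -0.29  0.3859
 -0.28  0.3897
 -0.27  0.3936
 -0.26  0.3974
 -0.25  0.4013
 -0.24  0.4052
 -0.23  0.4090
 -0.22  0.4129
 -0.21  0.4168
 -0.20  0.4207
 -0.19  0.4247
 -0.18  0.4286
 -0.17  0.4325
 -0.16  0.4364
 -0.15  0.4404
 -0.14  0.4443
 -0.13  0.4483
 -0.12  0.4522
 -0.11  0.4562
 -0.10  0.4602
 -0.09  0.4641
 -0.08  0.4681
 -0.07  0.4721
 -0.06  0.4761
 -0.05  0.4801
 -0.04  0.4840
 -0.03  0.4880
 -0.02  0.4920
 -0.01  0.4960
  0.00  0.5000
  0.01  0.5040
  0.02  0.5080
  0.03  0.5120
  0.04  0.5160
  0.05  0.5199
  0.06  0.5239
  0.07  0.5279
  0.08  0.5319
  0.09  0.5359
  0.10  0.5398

σ√T = 0.48 × 0.7071 = 0.3394
ln(S/K) + (r + σ²/2)T = ln(160/170) + (0.039 + 0.48²/2)·0.5 = -0.0606 + 0.0771 = 0.0165
d₁ = 0.0165 / 0.3394 = 0.0485 → 0.05
d₂ = d₁ − σ√T = 0.0485 − 0.3394 = -0.2909 → -0.29
e^(−rT) = e^(−0.039·0.5) = 0.9807
C = 160·N(0.05) − 170·0.9807·N(-0.29) = 160·0.5199 − 170·0.9807·0.3859 = 83.1840 − 64.3369 = 18.8471

$18.85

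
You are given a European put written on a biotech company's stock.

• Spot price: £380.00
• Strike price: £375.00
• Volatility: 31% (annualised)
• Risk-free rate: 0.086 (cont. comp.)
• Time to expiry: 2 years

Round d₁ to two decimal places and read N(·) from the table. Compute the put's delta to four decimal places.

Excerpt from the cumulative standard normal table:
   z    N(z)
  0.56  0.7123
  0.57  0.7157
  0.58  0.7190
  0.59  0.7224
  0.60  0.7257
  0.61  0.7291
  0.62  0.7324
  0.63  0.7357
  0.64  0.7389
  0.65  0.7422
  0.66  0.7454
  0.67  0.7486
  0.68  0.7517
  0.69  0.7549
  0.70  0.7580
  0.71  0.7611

-0.2611

σ√T = 0.31 × 1.4142 = 0.4384
d₁ = [ln(380/375) + (0.086 + ½·0.31²)·2] / (σ√T) = (0.0132 + 0.2681) / 0.4384 = 0.6417 → 0.64
N(d₁) = N(0.64) = 0.7389
Δ_put = N(d₁) − 1 = 0.7389 − 1 = -0.2611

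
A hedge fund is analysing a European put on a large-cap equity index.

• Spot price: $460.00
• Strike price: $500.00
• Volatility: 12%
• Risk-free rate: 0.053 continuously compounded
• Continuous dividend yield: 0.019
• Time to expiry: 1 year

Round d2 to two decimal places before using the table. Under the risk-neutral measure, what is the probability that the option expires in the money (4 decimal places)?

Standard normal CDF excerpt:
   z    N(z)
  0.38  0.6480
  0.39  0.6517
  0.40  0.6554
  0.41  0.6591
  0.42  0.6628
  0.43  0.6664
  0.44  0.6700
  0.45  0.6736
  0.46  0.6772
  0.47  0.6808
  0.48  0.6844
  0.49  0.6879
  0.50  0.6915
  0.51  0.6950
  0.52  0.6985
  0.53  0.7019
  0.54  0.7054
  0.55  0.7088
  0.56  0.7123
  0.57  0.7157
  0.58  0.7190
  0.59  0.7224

0.6808

T = 1;  σ√T = 0.1200
ln(S/K) + (r − q + σ²/2)T = ln(460/500) + (0.053 − 0.019 + 0.12²/2)·1 = -0.0834 + 0.0412 = -0.0422
d₁ = -0.0422 / 0.1200 = -0.3515 → -0.35
d₂ = d₁ − σ√T = -0.3515 − 0.1200 = -0.4715 → -0.47
Risk-neutral Pr[S_T < K] = N(−d₂) = N(0.47) = 0.6808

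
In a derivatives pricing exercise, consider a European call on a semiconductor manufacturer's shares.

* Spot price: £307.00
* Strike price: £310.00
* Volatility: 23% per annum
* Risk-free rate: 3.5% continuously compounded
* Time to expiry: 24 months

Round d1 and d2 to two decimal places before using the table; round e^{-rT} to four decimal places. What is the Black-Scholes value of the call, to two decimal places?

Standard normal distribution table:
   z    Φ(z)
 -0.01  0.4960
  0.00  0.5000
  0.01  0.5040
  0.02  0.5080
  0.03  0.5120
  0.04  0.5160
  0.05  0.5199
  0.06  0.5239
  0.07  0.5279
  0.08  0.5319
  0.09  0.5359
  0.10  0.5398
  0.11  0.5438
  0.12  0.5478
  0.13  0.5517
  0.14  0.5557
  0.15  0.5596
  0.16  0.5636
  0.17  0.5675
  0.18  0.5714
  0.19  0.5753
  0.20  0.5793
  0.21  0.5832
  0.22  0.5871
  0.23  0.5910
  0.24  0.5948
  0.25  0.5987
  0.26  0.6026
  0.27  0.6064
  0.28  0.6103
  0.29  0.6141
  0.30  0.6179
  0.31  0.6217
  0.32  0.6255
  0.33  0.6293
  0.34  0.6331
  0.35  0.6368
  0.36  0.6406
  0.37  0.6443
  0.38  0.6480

£48.66

σ√T = 0.23 × 1.4142 = 0.3253
d₁ = [ln(307/310) + (0.035 + 0.23²/2)·2] / 0.3253 = [-0.0097 + 0.1229] / 0.3253 = 0.3479 → 0.35
d₂ = d₁ − σ√T = 0.3479 − 0.3253 = 0.0227 → 0.02
exp(−rT) = exp(−0.035·2) = 0.9324
N(d₁) = N(0.35) = 0.6368;  N(d₂) = N(0.02) = 0.5080
C = 307·0.6368 − 310·0.9324·0.5080 = 195.4976 − 146.8344 = 48.6632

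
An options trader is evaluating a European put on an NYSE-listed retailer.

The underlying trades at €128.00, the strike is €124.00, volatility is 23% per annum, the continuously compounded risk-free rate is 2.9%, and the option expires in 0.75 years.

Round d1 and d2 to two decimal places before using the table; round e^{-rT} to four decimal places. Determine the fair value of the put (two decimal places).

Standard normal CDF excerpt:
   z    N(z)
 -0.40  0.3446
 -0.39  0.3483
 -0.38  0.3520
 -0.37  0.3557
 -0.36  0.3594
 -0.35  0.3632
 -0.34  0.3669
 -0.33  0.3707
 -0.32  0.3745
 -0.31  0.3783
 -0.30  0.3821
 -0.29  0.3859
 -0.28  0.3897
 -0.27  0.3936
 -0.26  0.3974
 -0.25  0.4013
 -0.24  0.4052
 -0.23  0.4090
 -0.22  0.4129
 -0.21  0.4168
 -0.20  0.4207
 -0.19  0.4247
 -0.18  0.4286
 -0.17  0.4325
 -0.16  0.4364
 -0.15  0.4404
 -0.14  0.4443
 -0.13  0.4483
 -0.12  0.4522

€6.95

σ√T = 0.23·√0.75 = 0.1992
ln(S/K) + (r + σ²/2)T = ln(128/124) + (0.029 + 0.23²/2)·0.75 = 0.0317 + 0.0416 = 0.0733
d₁ = 0.0733 / 0.1992 = 0.3682 which rounds to 0.37
d₂ = d₁ − σ√T = 0.3682 − 0.1992 = 0.1690 which rounds to 0.17
e^(−rT) = e^(−0.029·0.75) = 0.9785
P = 124·0.9785·N(-0.17) − 128·N(-0.37) = 124·0.9785·0.4325 − 128·0.3557 = 52.4770 − 45.5296 = 6.9474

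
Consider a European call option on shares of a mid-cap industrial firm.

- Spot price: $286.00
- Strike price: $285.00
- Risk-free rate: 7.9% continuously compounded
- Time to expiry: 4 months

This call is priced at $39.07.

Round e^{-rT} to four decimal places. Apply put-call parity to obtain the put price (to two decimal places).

e^(−rT) = e^(−0.079·0.3333) = 0.9740
Put-call parity: C − P = S − K·e^(−rT) = 286 − 285·0.9740 = 286 − 277.5900 = 8.4100
P = C − (C − P) = 39.07 − (8.4100) = 30.6600

$30.66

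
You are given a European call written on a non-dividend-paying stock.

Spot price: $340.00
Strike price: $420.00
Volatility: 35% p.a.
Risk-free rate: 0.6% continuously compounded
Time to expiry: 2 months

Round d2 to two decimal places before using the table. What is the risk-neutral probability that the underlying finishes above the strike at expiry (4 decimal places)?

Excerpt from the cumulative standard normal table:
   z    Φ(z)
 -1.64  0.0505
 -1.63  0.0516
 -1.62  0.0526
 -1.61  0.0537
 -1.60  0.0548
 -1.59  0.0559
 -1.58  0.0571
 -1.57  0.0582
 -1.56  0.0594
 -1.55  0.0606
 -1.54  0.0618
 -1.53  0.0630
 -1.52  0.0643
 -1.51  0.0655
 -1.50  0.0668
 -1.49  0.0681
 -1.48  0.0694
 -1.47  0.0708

T = 0.1667;  σ√T = 0.1429
d₁ = [ln(340/420) + (0.006 + 0.35²/2)·0.1667] / 0.1429 = [-0.2113 + 0.0112] / 0.1429 = -1.4004 ⇒ -1.40
d₂ = d₁ − σ√T = -1.4004 − 0.1429 = -1.5433 ⇒ -1.54
Pr(exercise) under Q = N(d₂) = 0.0618

0.0618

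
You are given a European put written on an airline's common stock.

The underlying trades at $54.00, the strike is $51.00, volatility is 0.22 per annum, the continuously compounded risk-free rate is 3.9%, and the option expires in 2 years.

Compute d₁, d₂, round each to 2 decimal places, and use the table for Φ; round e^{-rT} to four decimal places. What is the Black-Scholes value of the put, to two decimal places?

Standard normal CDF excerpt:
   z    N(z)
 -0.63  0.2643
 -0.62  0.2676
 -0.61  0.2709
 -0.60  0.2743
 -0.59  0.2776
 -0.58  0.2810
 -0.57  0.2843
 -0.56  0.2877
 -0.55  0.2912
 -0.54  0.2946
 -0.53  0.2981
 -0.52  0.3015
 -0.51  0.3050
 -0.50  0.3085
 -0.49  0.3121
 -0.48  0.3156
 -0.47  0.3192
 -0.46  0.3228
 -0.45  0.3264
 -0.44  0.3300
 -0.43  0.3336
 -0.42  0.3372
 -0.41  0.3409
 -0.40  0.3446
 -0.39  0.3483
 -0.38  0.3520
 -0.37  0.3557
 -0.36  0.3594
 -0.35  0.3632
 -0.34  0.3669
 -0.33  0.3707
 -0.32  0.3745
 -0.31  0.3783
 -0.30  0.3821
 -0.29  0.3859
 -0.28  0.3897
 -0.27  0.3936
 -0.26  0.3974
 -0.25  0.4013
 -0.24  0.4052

σ√T = 0.22·√2 = 0.3111
d₁ = [ln(54/51) + (0.039 + 0.22²/2)·2] / 0.3111 = [0.0572 + 0.1264] / 0.3111 = 0.5900 which rounds to 0.59
d₂ = d₁ − σ√T = 0.5900 − 0.3111 = 0.2789 which rounds to 0.28
exp(−rT) = exp(−0.039·2) = 0.9250
P = 51·0.9250·N(-0.28) − 54·N(-0.59) = 51·0.9250·0.3897 − 54·0.2776 = 18.3841 − 14.9904 = 3.3937

$3.39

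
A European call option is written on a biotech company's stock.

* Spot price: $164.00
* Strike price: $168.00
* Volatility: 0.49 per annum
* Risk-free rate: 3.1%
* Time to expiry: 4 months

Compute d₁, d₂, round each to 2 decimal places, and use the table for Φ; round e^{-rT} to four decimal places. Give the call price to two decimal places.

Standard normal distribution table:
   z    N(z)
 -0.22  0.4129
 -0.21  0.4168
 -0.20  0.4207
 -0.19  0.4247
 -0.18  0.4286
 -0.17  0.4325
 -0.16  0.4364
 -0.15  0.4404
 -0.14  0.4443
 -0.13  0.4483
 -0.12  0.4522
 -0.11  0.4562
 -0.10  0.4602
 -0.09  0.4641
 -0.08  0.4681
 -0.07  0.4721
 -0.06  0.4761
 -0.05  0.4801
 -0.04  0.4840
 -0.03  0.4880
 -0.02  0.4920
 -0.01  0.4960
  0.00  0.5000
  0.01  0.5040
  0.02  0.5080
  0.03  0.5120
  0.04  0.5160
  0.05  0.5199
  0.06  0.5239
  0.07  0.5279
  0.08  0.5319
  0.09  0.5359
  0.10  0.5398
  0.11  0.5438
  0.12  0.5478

T = 0.3333;  σ√T = 0.2829
d₁ = [ln(164/168) + (0.031 + 0.49²/2)·0.3333] / 0.2829 = [-0.0241 + 0.0503] / 0.2829 = 0.0928 → 0.09
d₂ = d₁ − σ√T = 0.0928 − 0.2829 = -0.1901 → -0.19
e^(−rT) = e^(−0.031·0.3333) = 0.9897
N(d₁) = N(0.09) = 0.5359;  N(d₂) = N(-0.19) = 0.4247
C = 164·0.5359 − 168·0.9897·0.4247 = 87.8876 − 70.6147 = 17.2729

$17.27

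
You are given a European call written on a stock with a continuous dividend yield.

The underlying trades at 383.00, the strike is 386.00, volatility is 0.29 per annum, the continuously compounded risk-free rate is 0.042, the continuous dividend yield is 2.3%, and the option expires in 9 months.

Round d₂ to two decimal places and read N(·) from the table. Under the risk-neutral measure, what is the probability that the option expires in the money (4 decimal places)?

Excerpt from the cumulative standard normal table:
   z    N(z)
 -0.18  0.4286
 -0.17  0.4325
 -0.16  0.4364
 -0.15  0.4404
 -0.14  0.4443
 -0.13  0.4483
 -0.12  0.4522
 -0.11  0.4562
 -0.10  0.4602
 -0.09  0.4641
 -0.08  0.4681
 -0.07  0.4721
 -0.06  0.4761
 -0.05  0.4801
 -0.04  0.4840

0.4602

σ√T = 0.29 × 0.8660 = 0.2511
ln(S/K) + (r − q + σ²/2)T = ln(383/386) + (0.042 − 0.023 + 0.29²/2)·0.75 = -0.0078 + 0.0458 = 0.0380
d₁ = 0.0380 / 0.2511 = 0.1512 ⇒ 0.15
d₂ = d₁ − σ√T = 0.1512 − 0.2511 = -0.0999 ⇒ -0.10
Pr(exercise) under Q = N(d₂) = 0.4602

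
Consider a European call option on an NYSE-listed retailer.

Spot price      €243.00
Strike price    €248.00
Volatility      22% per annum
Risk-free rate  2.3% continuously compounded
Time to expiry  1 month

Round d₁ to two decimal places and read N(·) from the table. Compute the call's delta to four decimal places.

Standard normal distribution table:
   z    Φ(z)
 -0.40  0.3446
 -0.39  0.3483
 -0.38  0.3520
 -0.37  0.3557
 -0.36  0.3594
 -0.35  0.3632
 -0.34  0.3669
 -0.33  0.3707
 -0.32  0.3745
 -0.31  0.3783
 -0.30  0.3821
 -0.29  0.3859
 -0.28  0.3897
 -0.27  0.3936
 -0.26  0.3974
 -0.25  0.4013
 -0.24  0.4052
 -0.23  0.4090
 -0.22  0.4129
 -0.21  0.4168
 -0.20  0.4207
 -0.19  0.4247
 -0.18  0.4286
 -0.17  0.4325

0.3974

σ√T = 0.22 × 0.2887 = 0.0635
d₁ = [ln(243/248) + (0.023 + 0.22²/2)·0.08333] / 0.0635 = [-0.0204 + 0.0039] / 0.0635 = -0.2588 → -0.26
N(d₁) = N(-0.26) = 0.3974
Δ_call = N(d₁) = 0.3974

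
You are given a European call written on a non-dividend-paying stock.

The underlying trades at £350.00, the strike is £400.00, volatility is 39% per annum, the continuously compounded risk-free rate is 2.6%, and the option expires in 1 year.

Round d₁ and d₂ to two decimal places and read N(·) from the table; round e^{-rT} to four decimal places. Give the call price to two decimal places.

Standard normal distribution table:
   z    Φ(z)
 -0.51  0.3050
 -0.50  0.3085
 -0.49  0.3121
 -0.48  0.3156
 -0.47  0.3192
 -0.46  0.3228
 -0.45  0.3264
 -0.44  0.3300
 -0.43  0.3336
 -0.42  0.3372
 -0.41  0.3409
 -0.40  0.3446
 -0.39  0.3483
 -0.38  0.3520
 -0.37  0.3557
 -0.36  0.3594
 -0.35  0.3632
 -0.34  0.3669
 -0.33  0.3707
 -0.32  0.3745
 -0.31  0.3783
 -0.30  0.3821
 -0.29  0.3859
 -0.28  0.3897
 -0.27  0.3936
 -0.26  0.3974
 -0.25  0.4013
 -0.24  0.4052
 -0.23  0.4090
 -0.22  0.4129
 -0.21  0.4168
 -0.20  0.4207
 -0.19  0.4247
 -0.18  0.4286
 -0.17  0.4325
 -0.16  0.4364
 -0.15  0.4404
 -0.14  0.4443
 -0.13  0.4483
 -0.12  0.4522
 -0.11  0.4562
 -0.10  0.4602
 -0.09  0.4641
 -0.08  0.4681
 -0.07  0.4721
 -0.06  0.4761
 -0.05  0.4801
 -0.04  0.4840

T = 1;  σ√T = 0.3900
d₁ = [ln(350/400) + (0.026 + 0.39²/2)·1] / 0.3900 = [-0.1335 + 0.1021] / 0.3900 = -0.0807 → -0.08
d₂ = d₁ − σ√T = -0.0807 − 0.3900 = -0.4707 → -0.47
exp(−rT) = exp(−0.026·1) = 0.9743
N(d₁) = N(-0.08) = 0.4681;  N(d₂) = N(-0.47) = 0.3192
C = 350·0.4681 − 400·0.9743·0.3192 = 163.8350 − 124.3986 = 39.4364

£39.44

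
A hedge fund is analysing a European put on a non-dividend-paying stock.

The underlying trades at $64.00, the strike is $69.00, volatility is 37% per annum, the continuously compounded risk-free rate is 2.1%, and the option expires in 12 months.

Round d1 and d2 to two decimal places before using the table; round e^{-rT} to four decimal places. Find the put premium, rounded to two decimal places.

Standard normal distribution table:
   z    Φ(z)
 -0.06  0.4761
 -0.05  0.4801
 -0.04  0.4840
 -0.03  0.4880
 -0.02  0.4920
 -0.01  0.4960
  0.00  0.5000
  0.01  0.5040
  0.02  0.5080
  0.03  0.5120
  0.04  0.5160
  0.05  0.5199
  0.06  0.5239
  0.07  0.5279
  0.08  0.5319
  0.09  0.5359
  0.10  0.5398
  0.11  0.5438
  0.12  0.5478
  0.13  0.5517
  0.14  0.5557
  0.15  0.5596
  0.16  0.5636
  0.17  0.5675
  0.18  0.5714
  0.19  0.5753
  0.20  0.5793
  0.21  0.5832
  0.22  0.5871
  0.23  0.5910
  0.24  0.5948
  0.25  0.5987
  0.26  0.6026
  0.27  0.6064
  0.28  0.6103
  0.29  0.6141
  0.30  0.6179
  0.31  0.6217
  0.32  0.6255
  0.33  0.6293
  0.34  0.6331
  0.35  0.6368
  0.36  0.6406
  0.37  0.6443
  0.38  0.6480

σ√T = 0.37 × 1.0000 = 0.3700
ln(S/K) + (r + σ²/2)T = ln(64/69) + (0.021 + 0.37²/2)·1 = -0.0752 + 0.0895 = 0.0142
d₁ = 0.0142 / 0.3700 = 0.0385 ≈ 0.04
d₂ = d₁ − σ√T = 0.0385 − 0.3700 = -0.3315 ≈ -0.33
e^(−rT) = e^(−0.021·1) = 0.9792
N(−d₂) = N(0.33) = 0.6293;  N(−d₁) = N(-0.04) = 0.4840
P = 69·0.9792·0.6293 − 64·0.4840 = 42.5185 − 30.9760 = 11.5425

$11.54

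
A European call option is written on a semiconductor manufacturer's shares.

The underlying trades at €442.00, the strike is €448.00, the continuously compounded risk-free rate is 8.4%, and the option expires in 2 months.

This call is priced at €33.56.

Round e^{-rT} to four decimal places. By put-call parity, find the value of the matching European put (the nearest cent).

€33.33

exp(−rT) = exp(−0.084·0.1667) = 0.9861
Put-call parity: C − P = S − K·e^(−rT) = 442 − 448·0.9861 = 442 − 441.7728 = 0.2272
P = C − (C − P) = 33.56 − (0.2272) = 33.3328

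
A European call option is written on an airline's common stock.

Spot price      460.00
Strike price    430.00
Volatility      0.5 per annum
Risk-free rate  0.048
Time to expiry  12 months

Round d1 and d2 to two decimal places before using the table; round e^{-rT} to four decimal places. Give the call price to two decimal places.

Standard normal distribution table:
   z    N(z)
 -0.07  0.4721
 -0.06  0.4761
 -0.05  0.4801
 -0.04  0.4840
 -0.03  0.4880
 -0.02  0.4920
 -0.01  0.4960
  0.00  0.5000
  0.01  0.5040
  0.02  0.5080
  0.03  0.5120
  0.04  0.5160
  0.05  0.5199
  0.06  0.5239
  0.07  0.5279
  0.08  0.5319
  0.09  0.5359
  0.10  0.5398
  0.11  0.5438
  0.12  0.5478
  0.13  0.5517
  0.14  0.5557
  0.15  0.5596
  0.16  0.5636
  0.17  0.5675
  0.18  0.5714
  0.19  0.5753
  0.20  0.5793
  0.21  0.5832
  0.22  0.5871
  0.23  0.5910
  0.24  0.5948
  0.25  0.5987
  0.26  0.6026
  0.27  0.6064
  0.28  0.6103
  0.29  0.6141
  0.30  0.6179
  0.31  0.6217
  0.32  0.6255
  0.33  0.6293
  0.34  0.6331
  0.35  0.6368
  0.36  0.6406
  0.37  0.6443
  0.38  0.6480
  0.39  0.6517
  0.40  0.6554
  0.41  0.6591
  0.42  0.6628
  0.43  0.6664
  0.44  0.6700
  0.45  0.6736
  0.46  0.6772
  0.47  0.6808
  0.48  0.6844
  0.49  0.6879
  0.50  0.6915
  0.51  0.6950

113.19

σ√T = 0.5 × 1.0000 = 0.5000
d₁ = [ln(460/430) + (0.048 + 0.5²/2)·1] / 0.5000 = [0.0674 + 0.1730] / 0.5000 = 0.4809 ⇒ 0.48
d₂ = d₁ − σ√T = 0.4809 − 0.5000 = -0.0191 ⇒ -0.02
exp(−rT) = exp(−0.048·1) = 0.9531
C = 460·N(0.48) − 430·0.9531·N(-0.02) = 460·0.6844 − 430·0.9531·0.4920 = 314.8240 − 201.6378 = 113.1862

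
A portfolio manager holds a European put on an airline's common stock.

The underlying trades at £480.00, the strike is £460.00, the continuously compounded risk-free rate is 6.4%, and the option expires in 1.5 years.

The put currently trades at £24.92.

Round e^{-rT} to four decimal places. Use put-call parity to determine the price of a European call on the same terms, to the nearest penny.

e^(−rT) = e^(−0.064·1.5) = 0.9085
Put-call parity: C − P = S − K·e^(−rT) = 480 − 460·0.9085 = 480 − 417.9100 = 62.0900
C = P + (C − P) = 24.92 + (62.0900) = 87.0100

£87.01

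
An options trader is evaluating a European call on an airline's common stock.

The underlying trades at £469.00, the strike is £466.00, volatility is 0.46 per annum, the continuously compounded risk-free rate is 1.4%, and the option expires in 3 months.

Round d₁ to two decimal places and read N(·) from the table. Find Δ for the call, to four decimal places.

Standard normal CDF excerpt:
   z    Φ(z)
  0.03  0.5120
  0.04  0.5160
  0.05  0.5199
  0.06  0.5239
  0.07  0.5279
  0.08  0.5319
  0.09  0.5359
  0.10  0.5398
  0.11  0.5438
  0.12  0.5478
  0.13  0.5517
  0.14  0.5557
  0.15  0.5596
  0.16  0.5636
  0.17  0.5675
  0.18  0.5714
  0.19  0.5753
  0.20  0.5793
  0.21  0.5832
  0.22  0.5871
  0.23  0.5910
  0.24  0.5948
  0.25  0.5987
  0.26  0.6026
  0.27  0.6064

0.5636

T = 0.25;  σ√T = 0.2300
d₁ = [ln(469/466) + (0.014 + 0.46²/2)·0.25] / 0.2300 = [0.0064 + 0.0300] / 0.2300 = 0.1581 ≈ 0.16
N(d₁) = N(0.16) = 0.5636
Δ_call = N(d₁) = 0.5636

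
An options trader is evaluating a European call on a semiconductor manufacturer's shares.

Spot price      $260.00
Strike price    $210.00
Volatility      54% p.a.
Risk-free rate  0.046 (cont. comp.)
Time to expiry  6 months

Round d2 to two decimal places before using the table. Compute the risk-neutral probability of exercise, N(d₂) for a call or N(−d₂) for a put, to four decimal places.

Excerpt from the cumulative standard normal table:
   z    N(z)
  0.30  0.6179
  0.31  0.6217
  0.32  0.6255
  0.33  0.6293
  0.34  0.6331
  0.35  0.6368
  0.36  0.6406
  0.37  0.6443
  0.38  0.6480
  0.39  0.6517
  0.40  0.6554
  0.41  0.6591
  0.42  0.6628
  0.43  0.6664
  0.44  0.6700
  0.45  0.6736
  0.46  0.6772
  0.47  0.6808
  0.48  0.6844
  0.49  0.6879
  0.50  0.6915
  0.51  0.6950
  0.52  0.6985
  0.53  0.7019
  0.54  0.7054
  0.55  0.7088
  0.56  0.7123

σ√T = 0.54·√0.5 = 0.3818
d₁ = [ln(260/210) + (0.046 + 0.54²/2)·0.5] / 0.3818 = [0.2136 + 0.0959] / 0.3818 = 0.8105 ≈ 0.81
d₂ = d₁ − σ√T = 0.8105 − 0.3818 = 0.4286 ≈ 0.43
Pr(exercise) under Q = N(d₂) = 0.6664

0.6664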